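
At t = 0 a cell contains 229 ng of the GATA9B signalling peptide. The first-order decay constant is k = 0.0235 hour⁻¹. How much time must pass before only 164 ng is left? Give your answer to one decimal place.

t½ = ln 2 / k = 0.69315 / 0.0235 ≈ 29.496 hours.
Fraction remaining = 164/229 ≈ 0.71616.
n = log₂(229/164) = ln(1.3963)/ln 2 ≈ 0.48165 half-lives.
t = n × t½ = 0.48165 × 29.496 ≈ 14.207 hours.

14.2 hours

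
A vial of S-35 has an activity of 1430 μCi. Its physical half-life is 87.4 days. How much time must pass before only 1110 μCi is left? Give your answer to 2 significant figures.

32 days

Fraction remaining = 1110/1430 ≈ 0.77622.
n = log₂(1430/1110) = ln(1.2883)/ln 2 ≈ 0.36546 half-lives.
t = n × t½ = 0.36546 × 87.4 ≈ 31.941 days.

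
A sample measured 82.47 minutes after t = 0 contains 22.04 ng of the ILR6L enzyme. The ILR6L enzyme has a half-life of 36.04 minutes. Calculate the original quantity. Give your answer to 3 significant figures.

Number of half-lives elapsed: n = 82.47/36.04 ≈ 2.2883.
A₀ = A × 2^n = 22.04 × 2^2.2883 = 22.04 × 4.8848 ≈ 107.66 ng.

108 ng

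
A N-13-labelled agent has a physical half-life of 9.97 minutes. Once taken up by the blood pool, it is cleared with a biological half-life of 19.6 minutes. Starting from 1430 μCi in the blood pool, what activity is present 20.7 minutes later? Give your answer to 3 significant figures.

163 μCi

1/t_eff = 1/t_phys + 1/t_biol = 1/9.97 + 1/19.6 = 0.15132 per minute.
t_eff = 9.97 × 19.6 / (9.97 + 19.6) ≈ 6.6085 minutes.
Remaining = 1430 × (1/2)^(20.7/6.6085) = 1430 × (1/2)^3.1324 ≈ 163.08 μCi.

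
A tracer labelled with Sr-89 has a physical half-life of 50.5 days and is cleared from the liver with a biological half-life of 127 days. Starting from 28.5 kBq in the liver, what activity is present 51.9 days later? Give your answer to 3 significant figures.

1/t_eff = 1/t_phys + 1/t_biol = 1/50.5 + 1/127 = 0.027676 per day.
t_eff = 50.5 × 127 / (50.5 + 127) ≈ 36.132 days.
Remaining = 28.5 × (1/2)^(51.9/36.132) = 28.5 × (1/2)^1.4364 ≈ 10.531 kBq.

10.5 kBq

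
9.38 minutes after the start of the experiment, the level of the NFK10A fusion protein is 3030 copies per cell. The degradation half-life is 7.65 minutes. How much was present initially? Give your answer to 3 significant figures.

Number of half-lives elapsed: n = 9.38/7.65 ≈ 1.2261.
A₀ = A × 2^n = 3030 × 2^1.2261 = 3030 × 2.3394 ≈ 7088.4 copies per cell.

7090 copies per cell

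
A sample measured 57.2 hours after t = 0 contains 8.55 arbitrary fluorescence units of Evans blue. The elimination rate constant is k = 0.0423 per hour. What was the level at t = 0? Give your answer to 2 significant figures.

t½ = ln 2 / k = 0.69315 / 0.0423 ≈ 16.386 hours.
Number of half-lives elapsed: n = 57.2/16.386 ≈ 3.4907.
A₀ = A × 2^n = 8.55 × 2^3.4907 = 8.55 × 11.241 ≈ 96.11 arbitrary fluorescence units.

96 arbitrary fluorescence units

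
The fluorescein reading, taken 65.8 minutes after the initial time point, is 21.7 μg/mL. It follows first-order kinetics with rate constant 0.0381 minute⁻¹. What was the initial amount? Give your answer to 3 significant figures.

266 μg/mL

t½ = ln 2 / k = 0.69315 / 0.0381 ≈ 18.193 minutes.
Number of half-lives elapsed: n = 65.8/18.193 ≈ 3.6168.
A₀ = A × 2^n = 21.7 × 2^3.6168 = 21.7 × 12.268 ≈ 266.21 μg/mL.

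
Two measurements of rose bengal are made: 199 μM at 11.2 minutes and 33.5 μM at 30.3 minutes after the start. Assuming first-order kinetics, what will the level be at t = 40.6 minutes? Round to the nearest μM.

13 μM

Over Δt = 30.3 − 11.2 = 19.1 minutes, the level fell by a factor of 199/33.5 ≈ 5.9403.
n = log₂(5.9403) ≈ 2.5705 half-lives, so t½ = 19.1/2.5705 ≈ 7.4304 minutes.
From t = 30.3 to t = 40.6: 33.5 × (1/2)^((40.6−30.3)/7.4304) ≈ 12.816 μM.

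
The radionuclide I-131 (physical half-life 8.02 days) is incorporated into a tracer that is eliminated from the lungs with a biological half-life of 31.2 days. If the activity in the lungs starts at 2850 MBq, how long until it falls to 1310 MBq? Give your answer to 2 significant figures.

1/t_eff = 1/t_phys + 1/t_biol = 1/8.02 + 1/31.2 = 0.15674 per day.
t_eff = 8.02 × 31.2 / (8.02 + 31.2) ≈ 6.38 days.
n = log₂(2850/1310) ≈ 1.1214; t = 1.1214 × 6.38 ≈ 7.1545 days.

7.2 days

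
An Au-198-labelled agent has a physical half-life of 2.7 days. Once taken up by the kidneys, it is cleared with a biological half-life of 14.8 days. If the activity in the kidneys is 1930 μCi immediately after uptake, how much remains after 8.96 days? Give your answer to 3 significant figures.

1/t_eff = 1/t_phys + 1/t_biol = 1/2.7 + 1/14.8 = 0.43794 per day.
t_eff = 2.7 × 14.8 / (2.7 + 14.8) ≈ 2.2834 days.
Remaining = 1930 × (1/2)^(8.96/2.2834) = 1930 × (1/2)^3.9239 ≈ 127.16 μCi.

127 μCi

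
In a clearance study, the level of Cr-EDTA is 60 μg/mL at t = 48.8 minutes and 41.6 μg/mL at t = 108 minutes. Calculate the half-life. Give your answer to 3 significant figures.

112 minutes

Over Δt = 108 − 48.8 = 59.2 minutes, the level fell by a factor of 60/41.6 ≈ 1.4423.
n = log₂(1.4423) ≈ 0.52838 half-lives, so t½ = 59.2/0.52838 ≈ 112.04 minutes.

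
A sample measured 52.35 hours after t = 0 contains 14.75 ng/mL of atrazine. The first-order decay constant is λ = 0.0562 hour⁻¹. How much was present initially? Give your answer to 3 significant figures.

t½ = ln 2 / λ = 0.69315 / 0.0562 ≈ 12.334 hours.
Number of half-lives elapsed: n = 52.35/12.334 ≈ 4.2445.
A₀ = A × 2^n = 14.75 × 2^4.2445 = 14.75 × 18.955 ≈ 279.59 ng/mL.

280 ng/mL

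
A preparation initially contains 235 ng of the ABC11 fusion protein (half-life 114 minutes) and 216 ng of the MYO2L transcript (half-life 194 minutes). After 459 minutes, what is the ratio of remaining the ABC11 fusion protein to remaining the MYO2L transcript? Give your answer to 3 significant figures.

ABC11 fusion protein: 235 × (1/2)^(459/114) = 235 × (1/2)^4.0263 ≈ 14.422 ng.
MYO2L transcript: 216 × (1/2)^(459/194) = 216 × (1/2)^2.366 ≈ 41.901 ng.
Ratio ≈ 14.422 / 41.901 ≈ 0.34419.

0.344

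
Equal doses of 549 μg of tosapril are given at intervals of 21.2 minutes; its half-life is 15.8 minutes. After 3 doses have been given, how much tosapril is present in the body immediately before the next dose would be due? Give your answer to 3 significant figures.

336 μg

The 3 doses were given 63.6, 42.4, 21.2 minutes ago.
Total = 549·(1/2)^(63.6/15.8) + 549·(1/2)^(42.4/15.8) + 549·(1/2)^(21.2/15.8)
      = 33.716 + 85.456 + 216.6 ≈ 335.77 μg.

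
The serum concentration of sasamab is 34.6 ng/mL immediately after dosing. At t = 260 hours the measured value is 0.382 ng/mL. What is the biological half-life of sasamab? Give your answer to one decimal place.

40.0 hours

A/A₀ = 0.382/34.6 ≈ 0.01104.
n = log₂(90.576) ≈ 6.5011 half-lives elapsed in 260 hours.
t½ = 260/6.5011 ≈ 39.994 hours.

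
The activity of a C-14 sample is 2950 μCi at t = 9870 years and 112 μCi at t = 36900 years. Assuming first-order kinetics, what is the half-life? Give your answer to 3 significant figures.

5730 years

Over Δt = 36900 − 9870 = 27030 years, the level fell by a factor of 2950/112 ≈ 26.339.
n = log₂(26.339) ≈ 4.7191 half-lives, so t½ = 27030/4.7191 ≈ 5727.7 years.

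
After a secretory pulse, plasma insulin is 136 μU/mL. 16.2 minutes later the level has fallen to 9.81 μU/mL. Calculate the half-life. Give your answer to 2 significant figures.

4.3 minutes

A/A₀ = 9.81/136 ≈ 0.072132.
n = log₂(13.863) ≈ 3.7932 half-lives elapsed in 16.2 minutes.
t½ = 16.2/3.7932 ≈ 4.2708 minutes.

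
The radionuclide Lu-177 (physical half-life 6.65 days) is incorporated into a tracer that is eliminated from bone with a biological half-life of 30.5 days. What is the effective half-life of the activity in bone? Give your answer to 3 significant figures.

5.46 days

1/t_eff = 1/t_phys + 1/t_biol = 1/6.65 + 1/30.5 = 0.18316 per day.
t_eff = 6.65 × 30.5 / (6.65 + 30.5) ≈ 5.4596 days.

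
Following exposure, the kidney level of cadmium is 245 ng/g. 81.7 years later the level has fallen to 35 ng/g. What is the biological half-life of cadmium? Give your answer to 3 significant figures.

A/A₀ = 35/245 ≈ 0.14286.
n = log₂(7) ≈ 2.8074 half-lives elapsed in 81.7 years.
t½ = 81.7/2.8074 ≈ 29.102 years.

29.1 years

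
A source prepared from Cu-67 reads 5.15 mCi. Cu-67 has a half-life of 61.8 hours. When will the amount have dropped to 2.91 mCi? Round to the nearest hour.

Fraction remaining = 2.91/5.15 ≈ 0.56505.
n = log₂(5.15/2.91) = ln(1.7698)/ln 2 ≈ 0.82355 half-lives.
t = n × t½ = 0.82355 × 61.8 ≈ 50.896 hours.

51 hours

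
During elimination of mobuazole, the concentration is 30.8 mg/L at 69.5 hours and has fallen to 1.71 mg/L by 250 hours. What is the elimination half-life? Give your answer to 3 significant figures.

Over Δt = 250 − 69.5 = 180.5 hours, the level fell by a factor of 30.8/1.71 ≈ 18.012.
n = log₂(18.012) ≈ 4.1709 half-lives, so t½ = 180.5/4.1709 ≈ 43.276 hours.

43.3 hours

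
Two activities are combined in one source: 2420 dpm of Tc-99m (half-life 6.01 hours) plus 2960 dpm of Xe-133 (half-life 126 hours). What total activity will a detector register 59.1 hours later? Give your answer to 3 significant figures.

Tc-99m: 2420 × (1/2)^(59.1/6.01) = 2420 × (1/2)^9.8336 ≈ 2.6522 dpm.
Xe-133: 2960 × (1/2)^(59.1/126) = 2960 × (1/2)^0.46905 ≈ 2138.4 dpm.
Total = 2.6522 + 2138.4 ≈ 2141.1 dpm.

2140 dpm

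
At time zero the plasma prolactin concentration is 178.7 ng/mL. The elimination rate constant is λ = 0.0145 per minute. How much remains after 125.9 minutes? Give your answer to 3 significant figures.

t½ = ln 2 / λ = 0.69315 / 0.0145 ≈ 47.803 minutes.
Number of half-lives: n = 125.9/47.803 ≈ 2.6337.
Remaining = 178.7 × (1/2)^2.6337 = 178.7 × 0.16113 ≈ 28.794 ng/mL.

28.8 ng/mL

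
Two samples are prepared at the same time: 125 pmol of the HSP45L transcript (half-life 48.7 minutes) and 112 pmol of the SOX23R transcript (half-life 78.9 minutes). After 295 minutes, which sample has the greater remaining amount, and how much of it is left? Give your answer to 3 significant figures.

SOX23R transcript, 8.39 pmol

HSP45L transcript: 125 × (1/2)^6.0575 ≈ 1.8768 pmol.
SOX23R transcript: 112 × (1/2)^3.7389 ≈ 8.3887 pmol.
SOX23R transcript has more remaining, at ≈ 8.3887 pmol.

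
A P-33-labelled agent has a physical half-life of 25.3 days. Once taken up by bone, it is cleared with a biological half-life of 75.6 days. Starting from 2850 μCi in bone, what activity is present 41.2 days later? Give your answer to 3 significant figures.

1/t_eff = 1/t_phys + 1/t_biol = 1/25.3 + 1/75.6 = 0.052753 per day.
t_eff = 25.3 × 75.6 / (25.3 + 75.6) ≈ 18.956 days.
Remaining = 2850 × (1/2)^(41.2/18.956) = 2850 × (1/2)^2.1734 ≈ 631.8 μCi.

632 μCi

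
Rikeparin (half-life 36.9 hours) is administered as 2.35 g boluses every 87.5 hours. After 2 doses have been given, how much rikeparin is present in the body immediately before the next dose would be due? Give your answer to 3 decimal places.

The 2 doses were given 175, 87.5 hours ago.
Total = 2.35·(1/2)^(175/36.9) + 2.35·(1/2)^(87.5/36.9)
      = 0.087785 + 0.4542 ≈ 0.54198 g.

0.542 g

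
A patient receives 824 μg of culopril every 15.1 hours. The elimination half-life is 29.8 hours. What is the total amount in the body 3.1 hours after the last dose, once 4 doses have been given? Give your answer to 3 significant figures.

1950 μg

The 4 doses were given 48.4, 33.3, 18.2, 3.1 hours ago.
Total = 824·(1/2)^(48.4/29.8) + 824·(1/2)^(33.3/29.8) + 824·(1/2)^(18.2/29.8) + 824·(1/2)^(3.1/29.8)
      = 267.3 + 379.79 + 539.61 + 766.68 ≈ 1953.4 μg.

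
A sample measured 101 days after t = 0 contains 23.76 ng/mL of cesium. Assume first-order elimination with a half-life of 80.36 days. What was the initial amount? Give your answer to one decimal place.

Number of half-lives elapsed: n = 101/80.36 ≈ 1.2568.
A₀ = A × 2^n = 23.76 × 2^1.2568 = 23.76 × 2.3897 ≈ 56.78 ng/mL.

56.8 ng/mL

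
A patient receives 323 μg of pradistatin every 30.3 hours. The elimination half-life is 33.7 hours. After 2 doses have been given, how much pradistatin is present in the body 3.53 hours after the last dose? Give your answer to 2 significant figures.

460 μg

The 2 doses were given 33.83, 3.53 hours ago.
Total = 323·(1/2)^(33.83/33.7) + 323·(1/2)^(3.53/33.7)
      = 161.07 + 300.38 ≈ 461.45 μg.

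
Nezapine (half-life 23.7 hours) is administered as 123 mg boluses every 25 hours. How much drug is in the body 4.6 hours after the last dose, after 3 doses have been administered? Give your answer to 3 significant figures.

The 3 doses were given 54.6, 29.6, 4.6 hours ago.
Total = 123·(1/2)^(54.6/23.7) + 123·(1/2)^(29.6/23.7) + 123·(1/2)^(4.6/23.7)
      = 24.911 + 51.753 + 107.52 ≈ 184.18 mg.

184 mg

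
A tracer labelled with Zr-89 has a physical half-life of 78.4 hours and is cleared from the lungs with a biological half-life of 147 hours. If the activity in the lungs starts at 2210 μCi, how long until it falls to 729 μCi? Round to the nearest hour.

1/t_eff = 1/t_phys + 1/t_biol = 1/78.4 + 1/147 = 0.019558 per hour.
t_eff = 78.4 × 147 / (78.4 + 147) ≈ 51.13 hours.
n = log₂(2210/729) ≈ 1.6001; t = 1.6001 × 51.13 ≈ 81.812 hours.

82 hours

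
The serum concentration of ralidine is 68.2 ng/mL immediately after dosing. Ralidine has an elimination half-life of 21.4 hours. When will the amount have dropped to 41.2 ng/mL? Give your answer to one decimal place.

Fraction remaining = 41.2/68.2 ≈ 0.60411.
n = log₂(68.2/41.2) = ln(1.6553)/ln 2 ≈ 0.72713 half-lives.
t = n × t½ = 0.72713 × 21.4 ≈ 15.561 hours.

15.6 hours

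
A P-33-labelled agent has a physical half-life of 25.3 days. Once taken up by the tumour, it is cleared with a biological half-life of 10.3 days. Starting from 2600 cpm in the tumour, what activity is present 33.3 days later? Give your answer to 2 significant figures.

1/t_eff = 1/t_phys + 1/t_biol = 1/25.3 + 1/10.3 = 0.13661 per day.
t_eff = 25.3 × 10.3 / (25.3 + 10.3) ≈ 7.3199 days.
Remaining = 2600 × (1/2)^(33.3/7.3199) = 2600 × (1/2)^4.5492 ≈ 111.05 cpm.

110 cpm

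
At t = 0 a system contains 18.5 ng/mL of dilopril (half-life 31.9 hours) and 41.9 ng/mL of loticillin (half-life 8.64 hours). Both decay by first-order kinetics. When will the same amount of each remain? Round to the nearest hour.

14 hours

Set 18.5·(1/2)^(t/31.9) = 41.9·(1/2)^(t/8.64).
Taking log₂: log₂(18.5/41.9) = t·(1/31.9 − 1/8.64).
log₂(0.44153) = -1.1794; 1/31.9 − 1/8.64 = -0.084393.
t = -1.1794 / -0.084393 ≈ 13.975 hours.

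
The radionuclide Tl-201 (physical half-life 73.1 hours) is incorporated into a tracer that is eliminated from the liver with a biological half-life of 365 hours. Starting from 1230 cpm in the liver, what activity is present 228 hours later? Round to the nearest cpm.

92 cpm

1/t_eff = 1/t_phys + 1/t_biol = 1/73.1 + 1/365 = 0.01642 per hour.
t_eff = 73.1 × 365 / (73.1 + 365) ≈ 60.903 hours.
Remaining = 1230 × (1/2)^(228/60.903) = 1230 × (1/2)^3.7437 ≈ 91.822 cpm.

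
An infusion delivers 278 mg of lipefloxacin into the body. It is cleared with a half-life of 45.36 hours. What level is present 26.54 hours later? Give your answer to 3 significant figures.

185 mg

Number of half-lives: n = 26.54/45.36 ≈ 0.5851.
Remaining = 278 × (1/2)^0.5851 = 278 × 0.6666 ≈ 185.32 mg.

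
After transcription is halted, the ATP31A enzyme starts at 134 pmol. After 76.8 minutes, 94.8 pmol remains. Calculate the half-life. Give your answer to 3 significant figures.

154 minutes

A/A₀ = 94.8/134 ≈ 0.70746.
n = log₂(1.4135) ≈ 0.49927 half-lives elapsed in 76.8 minutes.
t½ = 76.8/0.49927 ≈ 153.82 minutes.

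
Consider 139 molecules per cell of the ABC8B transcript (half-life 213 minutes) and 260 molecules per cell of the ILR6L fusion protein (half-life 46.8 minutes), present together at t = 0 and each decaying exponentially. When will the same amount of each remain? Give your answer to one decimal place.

54.2 minutes

Set 139·(1/2)^(t/213) = 260·(1/2)^(t/46.8).
Taking log₂: log₂(139/260) = t·(1/213 − 1/46.8).
log₂(0.53462) = -0.90343; 1/213 − 1/46.8 = -0.016673.
t = -0.90343 / -0.016673 ≈ 54.186 minutes.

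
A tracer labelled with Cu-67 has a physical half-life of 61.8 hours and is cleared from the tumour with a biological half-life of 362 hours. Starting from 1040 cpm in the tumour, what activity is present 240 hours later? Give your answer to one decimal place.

44.5 cpm

1/t_eff = 1/t_phys + 1/t_biol = 1/61.8 + 1/362 = 0.018944 per hour.
t_eff = 61.8 × 362 / (61.8 + 362) ≈ 52.788 hours.
Remaining = 1040 × (1/2)^(240/52.788) = 1040 × (1/2)^4.5465 ≈ 44.505 cpm.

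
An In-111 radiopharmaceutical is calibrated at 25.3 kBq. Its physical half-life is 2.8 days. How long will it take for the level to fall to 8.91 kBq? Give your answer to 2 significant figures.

Fraction remaining = 8.91/25.3 ≈ 0.35217.
n = log₂(25.3/8.91) = ln(2.8395)/ln 2 ≈ 1.5056 half-lives.
t = n × t½ = 1.5056 × 2.8 ≈ 4.2158 days.

4.2 days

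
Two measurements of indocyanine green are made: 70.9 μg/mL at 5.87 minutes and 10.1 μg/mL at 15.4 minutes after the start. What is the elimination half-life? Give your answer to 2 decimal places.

Over Δt = 15.4 − 5.87 = 9.53 minutes, the level fell by a factor of 70.9/10.1 ≈ 7.0198.
n = log₂(7.0198) ≈ 2.8114 half-lives, so t½ = 9.53/2.8114 ≈ 3.3897 minutes.

3.39 minutes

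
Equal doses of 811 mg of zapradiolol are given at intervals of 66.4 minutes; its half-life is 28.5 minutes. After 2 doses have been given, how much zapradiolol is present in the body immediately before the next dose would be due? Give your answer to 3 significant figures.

193 mg

The 2 doses were given 132.8, 66.4 minutes ago.
Total = 811·(1/2)^(132.8/28.5) + 811·(1/2)^(66.4/28.5)
      = 32.087 + 161.31 ≈ 193.4 mg.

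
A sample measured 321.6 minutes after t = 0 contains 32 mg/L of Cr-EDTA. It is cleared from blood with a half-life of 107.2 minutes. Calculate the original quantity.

256 mg/L

Number of half-lives elapsed: n = 321.6/107.2 ≈ 3.
A₀ = A × 2^n = 32 × 2^3 = 32 × 8 ≈ 256 mg/L.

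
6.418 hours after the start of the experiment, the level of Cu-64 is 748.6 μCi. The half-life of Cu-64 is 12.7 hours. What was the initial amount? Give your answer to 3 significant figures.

1060 μCi

Number of half-lives elapsed: n = 6.418/12.7 ≈ 0.50535.
A₀ = A × 2^n = 748.6 × 2^0.50535 = 748.6 × 1.4195 ≈ 1062.6 μCi.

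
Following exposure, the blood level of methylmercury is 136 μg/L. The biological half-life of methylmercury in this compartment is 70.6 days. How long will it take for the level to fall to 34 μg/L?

34/136 = 1/4, so 2 half-lives have elapsed.
t = 2 × 70.6 = 141.2 days.

141.2 days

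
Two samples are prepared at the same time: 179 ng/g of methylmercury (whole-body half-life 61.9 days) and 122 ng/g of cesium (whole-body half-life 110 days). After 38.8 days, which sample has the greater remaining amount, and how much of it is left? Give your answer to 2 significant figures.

methylmercury: 179 × (1/2)^0.62682 ≈ 115.92 ng/g.
cesium: 122 × (1/2)^0.35273 ≈ 95.538 ng/g.
Methylmercury has more remaining, at ≈ 115.92 ng/g.

methylmercury, 120 ng/g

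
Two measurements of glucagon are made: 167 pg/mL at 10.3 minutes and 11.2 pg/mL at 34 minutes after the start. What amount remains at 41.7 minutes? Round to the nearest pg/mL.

Over Δt = 34 − 10.3 = 23.7 minutes, the level fell by a factor of 167/11.2 ≈ 14.911.
n = log₂(14.911) ≈ 3.8983 half-lives, so t½ = 23.7/3.8983 ≈ 6.0796 minutes.
From t = 34 to t = 41.7: 11.2 × (1/2)^((41.7−34)/6.0796) ≈ 4.6554 pg/mL.

5 pg/mL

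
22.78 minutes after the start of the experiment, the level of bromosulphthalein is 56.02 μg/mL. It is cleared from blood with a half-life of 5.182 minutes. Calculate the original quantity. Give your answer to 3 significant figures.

Number of half-lives elapsed: n = 22.78/5.182 ≈ 4.396.
A₀ = A × 2^n = 56.02 × 2^4.396 = 56.02 × 21.053 ≈ 1179.4 μg/mL.

1180 μg/mL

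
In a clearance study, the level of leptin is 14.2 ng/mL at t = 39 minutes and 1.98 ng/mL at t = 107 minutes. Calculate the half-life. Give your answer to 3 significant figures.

23.9 minutes

Over Δt = 107 − 39 = 68 minutes, the level fell by a factor of 14.2/1.98 ≈ 7.1717.
n = log₂(7.1717) ≈ 2.8423 half-lives, so t½ = 68/2.8423 ≈ 23.924 minutes.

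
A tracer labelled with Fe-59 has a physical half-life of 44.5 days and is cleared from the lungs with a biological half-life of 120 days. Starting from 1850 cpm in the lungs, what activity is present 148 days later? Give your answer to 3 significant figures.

1/t_eff = 1/t_phys + 1/t_biol = 1/44.5 + 1/120 = 0.030805 per day.
t_eff = 44.5 × 120 / (44.5 + 120) ≈ 32.462 days.
Remaining = 1850 × (1/2)^(148/32.462) = 1850 × (1/2)^4.5592 ≈ 78.473 cpm.

78.5 cpm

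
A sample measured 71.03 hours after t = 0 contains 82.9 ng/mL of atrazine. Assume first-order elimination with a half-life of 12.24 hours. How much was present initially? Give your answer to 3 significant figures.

Number of half-lives elapsed: n = 71.03/12.24 ≈ 5.8031.
A₀ = A × 2^n = 82.9 × 2^5.8031 = 82.9 × 55.835 ≈ 4628.7 ng/mL.

4630 ng/mL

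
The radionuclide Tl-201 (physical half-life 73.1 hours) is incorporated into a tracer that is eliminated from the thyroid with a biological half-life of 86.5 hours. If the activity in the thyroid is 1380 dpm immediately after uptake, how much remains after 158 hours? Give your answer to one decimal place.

1/t_eff = 1/t_phys + 1/t_biol = 1/73.1 + 1/86.5 = 0.025241 per hour.
t_eff = 73.1 × 86.5 / (73.1 + 86.5) ≈ 39.619 hours.
Remaining = 1380 × (1/2)^(158/39.619) = 1380 × (1/2)^3.988 ≈ 86.97 dpm.

87.0 dpm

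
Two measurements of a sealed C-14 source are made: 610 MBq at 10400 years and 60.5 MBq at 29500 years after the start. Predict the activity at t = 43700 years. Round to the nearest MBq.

11 MBq

Over Δt = 29500 − 10400 = 19100 years, the level fell by a factor of 610/60.5 ≈ 10.083.
n = log₂(10.083) ≈ 3.3338 half-lives, so t½ = 19100/3.3338 ≈ 5729.2 years.
From t = 29500 to t = 43700: 60.5 × (1/2)^((43700−29500)/5729.2) ≈ 10.855 MBq.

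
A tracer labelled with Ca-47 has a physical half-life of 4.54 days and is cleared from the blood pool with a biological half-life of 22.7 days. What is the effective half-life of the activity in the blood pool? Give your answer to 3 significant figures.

3.78 days

1/t_eff = 1/t_phys + 1/t_biol = 1/4.54 + 1/22.7 = 0.26432 per day.
t_eff = 4.54 × 22.7 / (4.54 + 22.7) ≈ 3.7833 days.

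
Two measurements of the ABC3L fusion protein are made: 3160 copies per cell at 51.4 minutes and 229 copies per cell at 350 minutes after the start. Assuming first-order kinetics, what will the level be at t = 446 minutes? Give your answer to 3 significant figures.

98.5 copies per cell

Over Δt = 350 − 51.4 = 298.6 minutes, the level fell by a factor of 3160/229 ≈ 13.799.
n = log₂(13.799) ≈ 3.7865 half-lives, so t½ = 298.6/3.7865 ≈ 78.859 minutes.
From t = 350 to t = 446: 229 × (1/2)^((446−350)/78.859) ≈ 98.486 copies per cell.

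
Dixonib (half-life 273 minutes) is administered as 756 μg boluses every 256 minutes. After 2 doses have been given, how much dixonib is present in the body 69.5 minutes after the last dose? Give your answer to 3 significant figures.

The 2 doses were given 325.5, 69.5 minutes ago.
Total = 756·(1/2)^(325.5/273) + 756·(1/2)^(69.5/273)
      = 330.83 + 633.7 ≈ 964.53 μg.

965 μg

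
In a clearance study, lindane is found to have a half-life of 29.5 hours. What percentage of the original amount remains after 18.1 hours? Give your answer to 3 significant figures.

65.4%

n = 18.1/29.5 ≈ 0.61356 half-lives.
Fraction remaining = (1/2)^0.61356 ≈ 0.65358, i.e. 65.358%.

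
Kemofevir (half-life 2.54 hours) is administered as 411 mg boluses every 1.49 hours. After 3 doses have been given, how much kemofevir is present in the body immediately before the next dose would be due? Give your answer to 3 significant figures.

The 3 doses were given 4.47, 2.98, 1.49 hours ago.
Total = 411·(1/2)^(4.47/2.54) + 411·(1/2)^(2.98/2.54) + 411·(1/2)^(1.49/2.54)
      = 121.36 + 182.25 + 273.69 ≈ 577.3 mg.

577 mg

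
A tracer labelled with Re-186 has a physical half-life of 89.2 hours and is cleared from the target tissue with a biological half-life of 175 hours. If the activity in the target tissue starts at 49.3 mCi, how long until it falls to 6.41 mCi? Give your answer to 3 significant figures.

1/t_eff = 1/t_phys + 1/t_biol = 1/89.2 + 1/175 = 0.016925 per hour.
t_eff = 89.2 × 175 / (89.2 + 175) ≈ 59.084 hours.
n = log₂(49.3/6.41) ≈ 2.9432; t = 2.9432 × 59.084 ≈ 173.9 hours.

174 hours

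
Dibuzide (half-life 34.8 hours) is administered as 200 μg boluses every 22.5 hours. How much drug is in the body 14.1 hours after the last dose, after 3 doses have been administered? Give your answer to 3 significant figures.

The 3 doses were given 59.1, 36.6, 14.1 hours ago.
Total = 200·(1/2)^(59.1/34.8) + 200·(1/2)^(36.6/34.8) + 200·(1/2)^(14.1/34.8)
      = 61.631 + 96.478 + 151.03 ≈ 309.14 μg.

309 μg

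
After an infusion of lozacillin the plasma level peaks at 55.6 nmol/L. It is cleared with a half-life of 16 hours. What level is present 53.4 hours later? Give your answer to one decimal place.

Number of half-lives: n = 53.4/16 ≈ 3.3375.
Remaining = 55.6 × (1/2)^3.3375 = 55.6 × 0.098926 ≈ 5.5003 nmol/L.

5.5 nmol/L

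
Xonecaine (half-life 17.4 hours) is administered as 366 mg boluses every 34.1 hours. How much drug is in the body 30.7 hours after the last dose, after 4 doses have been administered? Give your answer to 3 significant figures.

The 4 doses were given 133, 98.9, 64.8, 30.7 hours ago.
Total = 366·(1/2)^(133/17.4) + 366·(1/2)^(98.9/17.4) + 366·(1/2)^(64.8/17.4) + 366·(1/2)^(30.7/17.4)
      = 1.8302 + 7.1196 + 27.695 + 107.73 ≈ 144.38 mg.

144 mg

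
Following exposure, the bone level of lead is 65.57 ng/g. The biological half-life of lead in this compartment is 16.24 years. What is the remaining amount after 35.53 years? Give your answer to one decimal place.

Number of half-lives: n = 35.53/16.24 ≈ 2.1878.
Remaining = 65.57 × (1/2)^2.1878 = 65.57 × 0.21948 ≈ 14.392 ng/g.

14.4 ng/g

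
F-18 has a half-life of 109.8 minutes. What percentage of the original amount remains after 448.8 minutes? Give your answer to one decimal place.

n = 448.8/109.8 ≈ 4.0874 half-lives.
Fraction remaining = (1/2)^4.0874 ≈ 0.058825, i.e. 5.8825%.

5.9%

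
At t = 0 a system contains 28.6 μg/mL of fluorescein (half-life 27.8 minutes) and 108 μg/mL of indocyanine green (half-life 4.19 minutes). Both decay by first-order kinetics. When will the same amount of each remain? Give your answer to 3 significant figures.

9.46 minutes

Set 28.6·(1/2)^(t/27.8) = 108·(1/2)^(t/4.19).
Taking log₂: log₂(28.6/108) = t·(1/27.8 − 1/4.19).
log₂(0.26481) = -1.9169; 1/27.8 − 1/4.19 = -0.20269.
t = -1.9169 / -0.20269 ≈ 9.4574 minutes.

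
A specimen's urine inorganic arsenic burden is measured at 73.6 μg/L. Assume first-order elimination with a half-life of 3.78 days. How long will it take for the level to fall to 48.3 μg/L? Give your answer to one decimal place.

2.3 days

Fraction remaining = 48.3/73.6 ≈ 0.65625.
n = log₂(73.6/48.3) = ln(1.5238)/ln 2 ≈ 0.60768 half-lives.
t = n × t½ = 0.60768 × 3.78 ≈ 2.297 days.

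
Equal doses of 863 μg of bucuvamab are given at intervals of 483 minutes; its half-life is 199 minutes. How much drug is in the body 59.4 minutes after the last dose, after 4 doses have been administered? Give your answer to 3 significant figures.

861 μg

The 4 doses were given 1508.4, 1025.4, 542.4, 59.4 minutes ago.
Total = 863·(1/2)^(1508.4/199) + 863·(1/2)^(1025.4/199) + 863·(1/2)^(542.4/199) + 863·(1/2)^(59.4/199)
      = 4.5106 + 24.259 + 130.47 + 701.71 ≈ 860.95 μg.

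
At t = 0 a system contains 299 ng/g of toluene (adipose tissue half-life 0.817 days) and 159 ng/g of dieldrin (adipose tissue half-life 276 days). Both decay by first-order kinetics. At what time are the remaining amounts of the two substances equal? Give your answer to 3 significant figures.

Set 299·(1/2)^(t/0.817) = 159·(1/2)^(t/276).
Taking log₂: log₂(299/159) = t·(1/0.817 − 1/276).
log₂(1.8805) = 0.91112; 1/0.817 − 1/276 = 1.2204.
t = 0.91112 / 1.2204 ≈ 0.74659 days.

0.747 days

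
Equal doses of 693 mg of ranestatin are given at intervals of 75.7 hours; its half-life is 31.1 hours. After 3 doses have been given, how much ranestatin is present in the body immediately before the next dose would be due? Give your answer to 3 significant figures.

156 mg

The 3 doses were given 227.1, 151.4, 75.7 hours ago.
Total = 693·(1/2)^(227.1/31.1) + 693·(1/2)^(151.4/31.1) + 693·(1/2)^(75.7/31.1)
      = 4.3907 + 23.728 + 128.23 ≈ 156.35 mg.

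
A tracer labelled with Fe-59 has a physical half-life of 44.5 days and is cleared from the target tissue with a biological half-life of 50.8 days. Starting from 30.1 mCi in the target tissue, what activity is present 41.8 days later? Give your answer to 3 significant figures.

8.87 mCi

1/t_eff = 1/t_phys + 1/t_biol = 1/44.5 + 1/50.8 = 0.042157 per day.
t_eff = 44.5 × 50.8 / (44.5 + 50.8) ≈ 23.721 days.
Remaining = 30.1 × (1/2)^(41.8/23.721) = 30.1 × (1/2)^1.7622 ≈ 8.8737 mCi.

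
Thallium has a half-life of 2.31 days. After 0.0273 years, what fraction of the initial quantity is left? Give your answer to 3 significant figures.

0.0273 years = 9.9645 days.
n = 9.9645/2.31 ≈ 4.3136 half-lives.
Fraction remaining = (1/2)^4.3136 ≈ 0.050288.

0.0503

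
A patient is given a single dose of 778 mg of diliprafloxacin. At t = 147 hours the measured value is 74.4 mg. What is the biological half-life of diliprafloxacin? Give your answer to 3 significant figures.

A/A₀ = 74.4/778 ≈ 0.09563.
n = log₂(10.457) ≈ 3.3864 half-lives elapsed in 147 hours.
t½ = 147/3.3864 ≈ 43.409 hours.

43.4 hours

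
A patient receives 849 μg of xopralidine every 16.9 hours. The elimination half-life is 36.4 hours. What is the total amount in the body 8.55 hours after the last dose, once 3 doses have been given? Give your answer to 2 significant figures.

The 3 doses were given 42.35, 25.45, 8.55 hours ago.
Total = 849·(1/2)^(42.35/36.4) + 849·(1/2)^(25.45/36.4) + 849·(1/2)^(8.55/36.4)
      = 379.03 + 522.92 + 721.44 ≈ 1623.4 μg.

1600 μg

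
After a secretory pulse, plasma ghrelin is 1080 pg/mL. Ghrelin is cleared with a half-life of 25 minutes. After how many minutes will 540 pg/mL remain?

540/1080 = 1/2, so 1 half-life has elapsed.
t = 1 × 25 = 25 minutes.

25 minutes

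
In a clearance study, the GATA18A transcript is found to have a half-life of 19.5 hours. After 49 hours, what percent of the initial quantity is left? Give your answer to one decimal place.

17.5%

n = 49/19.5 ≈ 2.5128 half-lives.
Fraction remaining = (1/2)^2.5128 ≈ 0.17521, i.e. 17.521%.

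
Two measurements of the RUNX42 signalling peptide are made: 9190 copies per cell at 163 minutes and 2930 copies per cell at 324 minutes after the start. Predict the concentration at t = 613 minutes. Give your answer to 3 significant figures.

Over Δt = 324 − 163 = 161 minutes, the level fell by a factor of 9190/2930 ≈ 3.1365.
n = log₂(3.1365) ≈ 1.6492 half-lives, so t½ = 161/1.6492 ≈ 97.625 minutes.
From t = 324 to t = 613: 2930 × (1/2)^((613−324)/97.625) ≈ 376.47 copies per cell.

376 copies per cell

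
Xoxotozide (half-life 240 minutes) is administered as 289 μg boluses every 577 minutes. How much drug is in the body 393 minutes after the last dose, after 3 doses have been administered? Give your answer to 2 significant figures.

The 3 doses were given 1547, 970, 393 minutes ago.
Total = 289·(1/2)^(1547/240) + 289·(1/2)^(970/240) + 289·(1/2)^(393/240)
      = 3.3152 + 17.548 + 92.888 ≈ 113.75 μg.

110 μg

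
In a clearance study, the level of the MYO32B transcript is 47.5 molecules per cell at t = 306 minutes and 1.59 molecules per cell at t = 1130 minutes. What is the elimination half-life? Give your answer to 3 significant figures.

168 minutes

Over Δt = 1130 − 306 = 824 minutes, the level fell by a factor of 47.5/1.59 ≈ 29.874.
n = log₂(29.874) ≈ 4.9008 half-lives, so t½ = 824/4.9008 ≈ 168.13 minutes.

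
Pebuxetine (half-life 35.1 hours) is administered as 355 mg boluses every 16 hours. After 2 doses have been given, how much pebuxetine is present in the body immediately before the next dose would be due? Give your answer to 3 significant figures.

The 2 doses were given 32, 16 hours ago.
Total = 355·(1/2)^(32/35.1) + 355·(1/2)^(16/35.1)
      = 188.71 + 258.83 ≈ 447.53 mg.

448 mg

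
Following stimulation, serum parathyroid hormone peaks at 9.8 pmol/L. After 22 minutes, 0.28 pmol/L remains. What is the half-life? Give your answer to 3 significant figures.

4.29 minutes

A/A₀ = 0.28/9.8 ≈ 0.028571.
n = log₂(35) ≈ 5.1293 half-lives elapsed in 22 minutes.
t½ = 22/5.1293 ≈ 4.2891 minutes.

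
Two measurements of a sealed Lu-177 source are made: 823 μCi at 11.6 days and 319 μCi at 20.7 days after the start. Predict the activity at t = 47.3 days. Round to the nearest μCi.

20 μCi

Over Δt = 20.7 − 11.6 = 9.1 days, the level fell by a factor of 823/319 ≈ 2.5799.
n = log₂(2.5799) ≈ 1.3673 half-lives, so t½ = 9.1/1.3673 ≈ 6.6553 days.
From t = 20.7 to t = 47.3: 319 × (1/2)^((47.3−20.7)/6.6553) ≈ 19.981 μCi.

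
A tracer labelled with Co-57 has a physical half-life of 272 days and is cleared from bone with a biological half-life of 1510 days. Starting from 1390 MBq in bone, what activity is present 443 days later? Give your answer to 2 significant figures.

370 MBq

1/t_eff = 1/t_phys + 1/t_biol = 1/272 + 1/1510 = 0.0043387 per day.
t_eff = 272 × 1510 / (272 + 1510) ≈ 230.48 days.
Remaining = 1390 × (1/2)^(443/230.48) = 1390 × (1/2)^1.9221 ≈ 366.79 MBq.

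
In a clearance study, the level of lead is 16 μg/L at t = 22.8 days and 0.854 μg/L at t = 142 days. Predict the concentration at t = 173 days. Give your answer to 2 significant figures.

Over Δt = 142 − 22.8 = 119.2 days, the level fell by a factor of 16/0.854 ≈ 18.735.
n = log₂(18.735) ≈ 4.2277 half-lives, so t½ = 119.2/4.2277 ≈ 28.195 days.
From t = 142 to t = 173: 0.854 × (1/2)^((173−142)/28.195) ≈ 0.39855 μg/L.

0.40 μg/L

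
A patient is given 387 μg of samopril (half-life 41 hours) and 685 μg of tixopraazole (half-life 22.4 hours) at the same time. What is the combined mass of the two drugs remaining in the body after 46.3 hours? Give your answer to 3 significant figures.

samopril: 387 × (1/2)^(46.3/41) = 387 × (1/2)^1.1293 ≈ 176.92 μg.
tixopraazole: 685 × (1/2)^(46.3/22.4) = 685 × (1/2)^2.067 ≈ 163.48 μg.
Total = 176.92 + 163.48 ≈ 340.4 μg.

340 μg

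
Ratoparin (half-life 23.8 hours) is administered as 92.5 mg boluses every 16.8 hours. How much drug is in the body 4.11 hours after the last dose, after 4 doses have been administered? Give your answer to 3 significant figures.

The 4 doses were given 54.51, 37.71, 20.91, 4.11 hours ago.
Total = 92.5·(1/2)^(54.51/23.8) + 92.5·(1/2)^(37.71/23.8) + 92.5·(1/2)^(20.91/23.8) + 92.5·(1/2)^(4.11/23.8)
      = 18.91 + 30.844 + 50.311 + 82.065 ≈ 182.13 mg.

182 mg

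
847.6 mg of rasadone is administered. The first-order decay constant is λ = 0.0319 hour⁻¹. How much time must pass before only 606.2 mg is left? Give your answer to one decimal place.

10.5 hours

t½ = ln 2 / λ = 0.69315 / 0.0319 ≈ 21.729 hours.
Fraction remaining = 606.2/847.6 ≈ 0.7152.
n = log₂(847.6/606.2) = ln(1.3982)/ln 2 ≈ 0.48359 half-lives.
t = n × t½ = 0.48359 × 21.729 ≈ 10.508 hours.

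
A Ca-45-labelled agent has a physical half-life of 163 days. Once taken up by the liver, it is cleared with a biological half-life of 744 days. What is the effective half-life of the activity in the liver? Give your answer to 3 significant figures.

134 days

1/t_eff = 1/t_phys + 1/t_biol = 1/163 + 1/744 = 0.0074791 per day.
t_eff = 163 × 744 / (163 + 744) ≈ 133.71 days.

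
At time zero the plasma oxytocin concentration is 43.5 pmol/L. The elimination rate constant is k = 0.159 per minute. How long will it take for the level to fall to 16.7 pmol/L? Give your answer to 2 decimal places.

6.02 minutes

t½ = ln 2 / k = 0.69315 / 0.159 ≈ 4.3594 minutes.
Fraction remaining = 16.7/43.5 ≈ 0.38391.
n = log₂(43.5/16.7) = ln(2.6048)/ln 2 ≈ 1.3812 half-lives.
t = n × t½ = 1.3812 × 4.3594 ≈ 6.0211 minutes.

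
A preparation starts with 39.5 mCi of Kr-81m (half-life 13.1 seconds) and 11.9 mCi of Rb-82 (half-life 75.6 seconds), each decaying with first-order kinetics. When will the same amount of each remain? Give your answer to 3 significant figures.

Set 39.5·(1/2)^(t/13.1) = 11.9·(1/2)^(t/75.6).
Taking log₂: log₂(39.5/11.9) = t·(1/13.1 − 1/75.6).
log₂(3.3193) = 1.7309; 1/13.1 − 1/75.6 = 0.063108.
t = 1.7309 / 0.063108 ≈ 27.427 seconds.

27.4 seconds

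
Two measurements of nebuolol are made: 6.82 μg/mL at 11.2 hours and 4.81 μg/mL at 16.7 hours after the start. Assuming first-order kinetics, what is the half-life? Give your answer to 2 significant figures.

11 hours

Over Δt = 16.7 − 11.2 = 5.5 hours, the level fell by a factor of 6.82/4.81 ≈ 1.4179.
n = log₂(1.4179) ≈ 0.50373 half-lives, so t½ = 5.5/0.50373 ≈ 10.918 hours.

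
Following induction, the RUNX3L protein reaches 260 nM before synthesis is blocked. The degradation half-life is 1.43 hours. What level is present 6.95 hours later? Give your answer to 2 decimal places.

8.95 nM

Number of half-lives: n = 6.95/1.43 ≈ 4.8601.
Remaining = 260 × (1/2)^4.8601 = 260 × 0.034431 ≈ 8.9521 nM.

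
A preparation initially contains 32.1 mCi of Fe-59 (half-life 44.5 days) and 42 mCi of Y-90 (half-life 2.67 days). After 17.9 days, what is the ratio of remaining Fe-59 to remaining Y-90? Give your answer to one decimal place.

60.3

Fe-59: 32.1 × (1/2)^(17.9/44.5) = 32.1 × (1/2)^0.40225 ≈ 24.289 mCi.
Y-90: 42 × (1/2)^(17.9/2.67) = 42 × (1/2)^6.7041 ≈ 0.40282 mCi.
Ratio ≈ 24.289 / 0.40282 ≈ 60.299.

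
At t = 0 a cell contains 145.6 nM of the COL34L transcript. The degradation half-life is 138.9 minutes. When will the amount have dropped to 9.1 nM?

555.6 minutes

9.1/145.6 = 1/16, so 4 half-lives have elapsed.
t = 4 × 138.9 = 555.6 minutes.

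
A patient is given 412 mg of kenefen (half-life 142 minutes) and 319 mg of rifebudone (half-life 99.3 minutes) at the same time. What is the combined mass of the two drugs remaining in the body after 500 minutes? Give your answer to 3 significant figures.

kenefen: 412 × (1/2)^(500/142) = 412 × (1/2)^3.5211 ≈ 35.887 mg.
rifebudone: 319 × (1/2)^(500/99.3) = 319 × (1/2)^5.0352 ≈ 9.7282 mg.
Total = 35.887 + 9.7282 ≈ 45.615 mg.

45.6 mg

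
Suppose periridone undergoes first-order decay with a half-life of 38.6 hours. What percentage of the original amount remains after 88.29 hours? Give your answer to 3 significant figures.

20.5%

n = 88.29/38.6 ≈ 2.2873 half-lives.
Fraction remaining = (1/2)^2.2873 ≈ 0.20486, i.e. 20.486%.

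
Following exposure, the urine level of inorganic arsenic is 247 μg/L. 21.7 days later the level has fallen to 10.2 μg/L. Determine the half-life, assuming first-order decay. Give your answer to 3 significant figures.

4.72 days

A/A₀ = 10.2/247 ≈ 0.041296.
n = log₂(24.216) ≈ 4.5979 half-lives elapsed in 21.7 days.
t½ = 21.7/4.5979 ≈ 4.7196 days.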